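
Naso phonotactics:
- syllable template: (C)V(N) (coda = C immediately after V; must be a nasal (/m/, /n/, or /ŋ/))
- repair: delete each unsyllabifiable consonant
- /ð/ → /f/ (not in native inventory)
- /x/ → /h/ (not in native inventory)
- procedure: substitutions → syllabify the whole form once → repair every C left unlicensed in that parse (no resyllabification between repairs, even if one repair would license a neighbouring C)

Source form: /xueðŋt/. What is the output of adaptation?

Substitution: /x/ → /h/, /ð/ → /f/, giving /huefŋt/.
The consonants /f/, /ŋ/, /t/ cannot be parsed into a legal (C)V(N) syllable (only a nasal (/m/, /n/, or /ŋ/) is licensed in coda position; onsets are limited to one consonant).
Each unlicensed consonant is deleted: /f/, /ŋ/, /t/.

hue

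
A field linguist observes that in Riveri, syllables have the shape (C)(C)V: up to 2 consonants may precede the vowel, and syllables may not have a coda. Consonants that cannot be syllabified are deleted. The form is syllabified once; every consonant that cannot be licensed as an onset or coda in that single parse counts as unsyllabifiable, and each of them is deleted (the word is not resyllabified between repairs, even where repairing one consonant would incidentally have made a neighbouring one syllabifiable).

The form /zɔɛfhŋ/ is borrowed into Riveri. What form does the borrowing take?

zɔɛ

Under (C)(C)V, the unsyllabifiable consonants are /f/, /h/, /ŋ/ (no codas are permitted; onsets may contain at most 2 consonants).
Each unlicensed consonant is deleted: /f/, /h/, /ŋ/.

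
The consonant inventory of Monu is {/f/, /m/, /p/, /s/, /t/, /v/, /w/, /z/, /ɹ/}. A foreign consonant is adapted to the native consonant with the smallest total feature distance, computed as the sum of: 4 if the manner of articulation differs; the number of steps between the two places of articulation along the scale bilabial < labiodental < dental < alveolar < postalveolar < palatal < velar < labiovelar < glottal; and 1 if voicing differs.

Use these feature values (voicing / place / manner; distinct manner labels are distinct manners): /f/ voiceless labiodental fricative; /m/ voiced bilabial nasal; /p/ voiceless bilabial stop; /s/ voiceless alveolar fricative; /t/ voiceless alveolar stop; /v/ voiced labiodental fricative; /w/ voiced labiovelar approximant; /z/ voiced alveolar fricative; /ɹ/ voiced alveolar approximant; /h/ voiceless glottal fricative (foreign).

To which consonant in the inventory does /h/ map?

/s/ is closest: same manner (fricative), place distance 5 (glottal→alveolar), same voicing; total 5. Next closest is /w/ at distance 6.

s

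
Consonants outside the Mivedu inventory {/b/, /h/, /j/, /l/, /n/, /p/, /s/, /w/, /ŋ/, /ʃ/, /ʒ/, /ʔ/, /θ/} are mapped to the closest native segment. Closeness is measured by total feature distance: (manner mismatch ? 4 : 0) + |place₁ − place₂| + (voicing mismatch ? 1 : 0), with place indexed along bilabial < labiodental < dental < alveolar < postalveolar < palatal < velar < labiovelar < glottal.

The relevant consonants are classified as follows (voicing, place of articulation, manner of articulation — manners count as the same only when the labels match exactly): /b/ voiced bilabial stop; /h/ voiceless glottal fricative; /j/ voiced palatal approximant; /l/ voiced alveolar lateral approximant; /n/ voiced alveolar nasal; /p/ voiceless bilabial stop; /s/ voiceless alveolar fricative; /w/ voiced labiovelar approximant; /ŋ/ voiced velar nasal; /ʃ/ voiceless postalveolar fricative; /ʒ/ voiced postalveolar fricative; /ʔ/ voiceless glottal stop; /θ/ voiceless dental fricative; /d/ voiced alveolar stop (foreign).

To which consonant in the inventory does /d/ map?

/b/ is closest: same manner (stop), place distance 3 (alveolar→bilabial), same voicing; total 3. Next closest is /l/ at distance 4.

b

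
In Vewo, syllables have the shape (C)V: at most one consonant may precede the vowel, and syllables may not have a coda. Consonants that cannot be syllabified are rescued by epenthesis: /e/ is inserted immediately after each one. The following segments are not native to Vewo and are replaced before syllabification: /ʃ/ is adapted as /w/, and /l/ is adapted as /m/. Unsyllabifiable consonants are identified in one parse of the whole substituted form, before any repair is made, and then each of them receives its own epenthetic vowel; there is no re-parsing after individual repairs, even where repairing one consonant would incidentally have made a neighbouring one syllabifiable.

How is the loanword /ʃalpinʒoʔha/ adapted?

wamepineʒoʔeha

Substitution: /ʃ/ → /w/, /l/ → /m/, giving /wampinʒoʔha/.
The consonants /m/, /n/, /ʔ/ cannot be parsed into a legal (C)V syllable (no codas are permitted; onsets are limited to one consonant).
Epenthesis after each stranded consonant: /m/ → /me/, /n/ → /ne/, /ʔ/ → /ʔe/.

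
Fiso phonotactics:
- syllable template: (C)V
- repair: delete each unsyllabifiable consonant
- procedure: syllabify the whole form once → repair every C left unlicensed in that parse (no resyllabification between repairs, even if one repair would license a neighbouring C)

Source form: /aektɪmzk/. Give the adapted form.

aetɪ

Under (C)V, the unsyllabifiable consonants are /k/, /m/, /z/, /k/ (no codas are permitted; onsets are limited to one consonant).
Deletion applies to /k/, /m/, /z/, /k/.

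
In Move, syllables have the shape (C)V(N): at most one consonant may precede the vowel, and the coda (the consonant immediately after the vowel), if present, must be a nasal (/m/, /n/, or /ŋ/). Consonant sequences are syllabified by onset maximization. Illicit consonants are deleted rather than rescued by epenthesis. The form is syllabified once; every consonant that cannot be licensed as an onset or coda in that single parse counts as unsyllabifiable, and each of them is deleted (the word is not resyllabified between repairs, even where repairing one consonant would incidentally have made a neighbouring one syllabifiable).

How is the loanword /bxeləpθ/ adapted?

Syllabifying with onset maximization leaves /b/, /p/, /θ/ stranded (only a nasal (/m/, /n/, or /ŋ/) is licensed in coda position; onsets are limited to one consonant).
Deletion applies to /b/, /p/, /θ/.

xelə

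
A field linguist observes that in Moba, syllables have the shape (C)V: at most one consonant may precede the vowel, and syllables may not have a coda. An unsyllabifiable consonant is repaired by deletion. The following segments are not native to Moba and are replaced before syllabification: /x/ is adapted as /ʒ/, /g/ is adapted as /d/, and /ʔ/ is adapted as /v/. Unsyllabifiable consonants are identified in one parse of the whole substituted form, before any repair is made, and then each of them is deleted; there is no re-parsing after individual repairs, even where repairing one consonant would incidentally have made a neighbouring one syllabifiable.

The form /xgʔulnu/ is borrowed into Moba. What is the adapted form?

Substitution: /x/ → /ʒ/, /g/ → /d/, /ʔ/ → /v/, giving /ʒdvulnu/.
The consonants /ʒ/, /d/, /l/ cannot be parsed into a legal (C)V syllable (no codas are permitted; onsets are limited to one consonant).
Deletion applies to /ʒ/, /d/, /l/.

vunu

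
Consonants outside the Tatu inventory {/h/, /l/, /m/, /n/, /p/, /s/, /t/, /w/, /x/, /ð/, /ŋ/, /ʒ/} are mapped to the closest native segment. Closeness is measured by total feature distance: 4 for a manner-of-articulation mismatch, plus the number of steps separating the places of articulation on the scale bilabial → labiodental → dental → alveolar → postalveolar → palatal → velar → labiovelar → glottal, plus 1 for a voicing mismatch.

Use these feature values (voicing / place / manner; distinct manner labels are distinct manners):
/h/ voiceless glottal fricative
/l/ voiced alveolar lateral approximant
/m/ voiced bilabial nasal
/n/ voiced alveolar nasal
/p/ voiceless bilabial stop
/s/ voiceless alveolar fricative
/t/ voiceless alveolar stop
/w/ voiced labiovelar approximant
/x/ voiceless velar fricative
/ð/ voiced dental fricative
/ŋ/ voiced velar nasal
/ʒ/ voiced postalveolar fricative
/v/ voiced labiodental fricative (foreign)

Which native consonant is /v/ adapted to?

/ð/ is closest: same manner (fricative), place distance 1 (labiodental→dental), same voicing; total 1. Next closest is /s/ at distance 3.

ð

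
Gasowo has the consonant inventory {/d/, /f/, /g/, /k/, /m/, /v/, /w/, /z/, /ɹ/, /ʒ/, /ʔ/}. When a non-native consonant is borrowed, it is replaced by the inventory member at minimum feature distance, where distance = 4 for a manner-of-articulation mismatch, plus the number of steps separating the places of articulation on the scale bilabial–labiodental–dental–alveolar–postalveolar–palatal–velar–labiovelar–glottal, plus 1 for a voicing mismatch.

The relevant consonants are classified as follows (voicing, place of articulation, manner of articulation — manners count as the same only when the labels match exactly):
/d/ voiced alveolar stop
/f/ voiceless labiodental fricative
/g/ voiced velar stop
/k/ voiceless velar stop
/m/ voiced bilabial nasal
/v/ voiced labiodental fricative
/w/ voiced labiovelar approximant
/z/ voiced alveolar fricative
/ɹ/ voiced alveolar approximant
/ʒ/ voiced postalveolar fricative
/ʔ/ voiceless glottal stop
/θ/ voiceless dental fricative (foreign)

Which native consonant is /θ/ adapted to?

f

/f/ is closest: same manner (fricative), place distance 1 (dental→labiodental), same voicing; total 1. Next closest is /v/ at distance 2.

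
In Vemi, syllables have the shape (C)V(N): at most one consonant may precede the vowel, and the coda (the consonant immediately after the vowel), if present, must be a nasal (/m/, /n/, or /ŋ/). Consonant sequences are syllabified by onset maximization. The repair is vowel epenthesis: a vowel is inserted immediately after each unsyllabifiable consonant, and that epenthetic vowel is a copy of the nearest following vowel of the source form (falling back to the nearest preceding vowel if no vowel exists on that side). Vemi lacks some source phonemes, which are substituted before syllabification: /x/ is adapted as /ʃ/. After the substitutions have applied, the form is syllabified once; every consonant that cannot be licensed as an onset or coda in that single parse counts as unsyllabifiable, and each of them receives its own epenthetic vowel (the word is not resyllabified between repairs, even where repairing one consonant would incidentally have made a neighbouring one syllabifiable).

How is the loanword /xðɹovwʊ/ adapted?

ʃoðoɹovʊwʊ

Substitution: /x/ → /ʃ/, giving /ʃðɹovwʊ/.
Syllabifying with onset maximization leaves /ʃ/, /ð/, /v/ stranded (only a nasal (/m/, /n/, or /ŋ/) is licensed in coda position; onsets are limited to one consonant).
Each unlicensed consonant becomes the onset of a new syllable: /ʃ/ → /ʃo/, /ð/ → /ðo/, /v/ → /vʊ/.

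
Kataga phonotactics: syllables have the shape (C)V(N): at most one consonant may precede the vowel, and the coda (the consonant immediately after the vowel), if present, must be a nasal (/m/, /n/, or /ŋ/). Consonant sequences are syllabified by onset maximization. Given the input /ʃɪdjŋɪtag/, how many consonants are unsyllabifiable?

Syllabifying with onset maximization leaves /d/, /j/, /g/ stranded (only a nasal (/m/, /n/, or /ŋ/) is licensed in coda position; onsets are limited to one consonant).

3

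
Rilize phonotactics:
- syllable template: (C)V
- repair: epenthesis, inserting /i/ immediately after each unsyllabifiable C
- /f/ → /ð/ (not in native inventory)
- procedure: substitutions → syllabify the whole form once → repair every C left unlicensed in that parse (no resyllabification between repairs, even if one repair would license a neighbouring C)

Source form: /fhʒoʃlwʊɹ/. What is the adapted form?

Substitution: /f/ → /ð/, giving /ðhʒoʃlwʊɹ/.
Under (C)V, the unsyllabifiable consonants are /ð/, /h/, /ʃ/, /l/, /ɹ/ (no codas are permitted; onsets are limited to one consonant).
Epenthesis after each stranded consonant: /ð/ → /ði/, /h/ → /hi/, /ʃ/ → /ʃi/, /l/ → /li/, /ɹ/ → /ɹi/.

ðihiʒoʃiliwʊɹi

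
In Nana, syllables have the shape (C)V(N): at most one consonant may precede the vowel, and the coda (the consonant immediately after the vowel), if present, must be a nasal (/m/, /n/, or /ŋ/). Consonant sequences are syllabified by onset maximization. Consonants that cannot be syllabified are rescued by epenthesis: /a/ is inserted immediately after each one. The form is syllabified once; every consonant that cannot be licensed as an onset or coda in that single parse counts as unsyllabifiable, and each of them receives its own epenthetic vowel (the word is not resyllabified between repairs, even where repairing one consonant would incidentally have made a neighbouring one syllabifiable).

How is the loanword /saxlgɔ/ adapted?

Syllabifying with onset maximization leaves /x/, /l/ stranded (only a nasal (/m/, /n/, or /ŋ/) is licensed in coda position; onsets are limited to one consonant).
Inserting the epenthetic vowel yields /x/ → /xa/, /l/ → /la/.

saxalagɔ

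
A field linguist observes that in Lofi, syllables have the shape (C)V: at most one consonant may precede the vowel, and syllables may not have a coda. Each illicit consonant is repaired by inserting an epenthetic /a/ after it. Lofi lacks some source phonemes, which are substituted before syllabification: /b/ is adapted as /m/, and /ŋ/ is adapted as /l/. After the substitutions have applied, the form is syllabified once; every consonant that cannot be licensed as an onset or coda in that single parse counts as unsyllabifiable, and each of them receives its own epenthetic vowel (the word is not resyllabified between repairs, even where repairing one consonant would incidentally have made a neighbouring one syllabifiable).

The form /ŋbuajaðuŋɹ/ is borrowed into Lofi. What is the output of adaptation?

Substitution: /ŋ/ → /l/, /b/ → /m/, giving /lmuajaðulɹ/.
Under (C)V, the unsyllabifiable consonants are /l/, /l/, /ɹ/ (no codas are permitted; onsets are limited to one consonant).
Each unlicensed consonant becomes the onset of a new syllable: /l/ → /la/, /l/ → /la/, /ɹ/ → /ɹa/.

lamuajaðulaɹa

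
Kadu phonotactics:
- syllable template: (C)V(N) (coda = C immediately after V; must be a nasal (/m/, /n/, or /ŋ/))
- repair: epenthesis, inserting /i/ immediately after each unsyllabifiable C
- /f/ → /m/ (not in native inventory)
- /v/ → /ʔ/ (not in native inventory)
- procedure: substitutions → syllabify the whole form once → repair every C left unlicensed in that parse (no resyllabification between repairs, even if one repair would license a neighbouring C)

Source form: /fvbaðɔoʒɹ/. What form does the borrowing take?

Substitution: /f/ → /m/, /v/ → /ʔ/, giving /mʔbaðɔoʒɹ/.
Under (C)V(N), the unsyllabifiable consonants are /m/, /ʔ/, /ʒ/, /ɹ/ (only a nasal (/m/, /n/, or /ŋ/) is licensed in coda position; onsets are limited to one consonant).
Epenthesis after each stranded consonant: /m/ → /mi/, /ʔ/ → /ʔi/, /ʒ/ → /ʒi/, /ɹ/ → /ɹi/.

miʔibaðɔoʒiɹi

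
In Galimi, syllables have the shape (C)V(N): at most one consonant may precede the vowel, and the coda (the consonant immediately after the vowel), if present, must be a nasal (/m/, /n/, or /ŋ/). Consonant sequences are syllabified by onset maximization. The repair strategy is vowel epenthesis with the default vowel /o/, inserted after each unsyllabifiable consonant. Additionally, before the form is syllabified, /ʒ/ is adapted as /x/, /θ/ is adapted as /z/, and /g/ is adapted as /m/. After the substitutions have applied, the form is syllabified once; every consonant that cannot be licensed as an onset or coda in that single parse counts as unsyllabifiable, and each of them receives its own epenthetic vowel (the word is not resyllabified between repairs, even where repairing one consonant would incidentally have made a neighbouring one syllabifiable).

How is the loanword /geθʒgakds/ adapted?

mezoxomakodoso

Substitution: /g/ → /m/, /θ/ → /z/, /ʒ/ → /x/, giving /mezxmakds/.
Syllabifying with onset maximization leaves /z/, /x/, /k/, /d/, /s/ stranded (only a nasal (/m/, /n/, or /ŋ/) is licensed in coda position; onsets are limited to one consonant).
Each unlicensed consonant becomes the onset of a new syllable: /z/ → /zo/, /x/ → /xo/, /k/ → /ko/, /d/ → /do/, /s/ → /so/.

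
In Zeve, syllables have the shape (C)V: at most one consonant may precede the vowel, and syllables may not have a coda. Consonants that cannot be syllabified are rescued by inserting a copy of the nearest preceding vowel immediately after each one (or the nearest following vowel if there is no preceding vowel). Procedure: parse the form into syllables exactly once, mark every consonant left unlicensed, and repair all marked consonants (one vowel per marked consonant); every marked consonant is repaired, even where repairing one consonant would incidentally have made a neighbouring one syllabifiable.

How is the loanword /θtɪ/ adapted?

θɪtɪ

Under (C)V, the unsyllabifiable consonants are /θ/ (no codas are permitted; onsets are limited to one consonant).
Epenthesis after each stranded consonant: /θ/ → /θɪ/.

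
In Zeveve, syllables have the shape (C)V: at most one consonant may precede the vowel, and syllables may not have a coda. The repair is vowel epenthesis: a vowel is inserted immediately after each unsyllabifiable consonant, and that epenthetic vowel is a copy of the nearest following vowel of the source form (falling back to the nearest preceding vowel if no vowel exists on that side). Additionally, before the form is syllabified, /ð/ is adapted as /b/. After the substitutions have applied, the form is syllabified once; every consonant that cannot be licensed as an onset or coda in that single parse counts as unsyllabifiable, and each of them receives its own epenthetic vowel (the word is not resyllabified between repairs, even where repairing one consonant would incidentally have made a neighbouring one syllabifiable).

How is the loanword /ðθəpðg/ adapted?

bəθəpəbəgə

Substitution: /ð/ → /b/, giving /bθəpbg/.
Under (C)V, the unsyllabifiable consonants are /b/, /p/, /b/, /g/ (no codas are permitted; onsets are limited to one consonant).
Epenthesis after each stranded consonant: /b/ → /bə/, /p/ → /pə/, /b/ → /bə/, /g/ → /gə/.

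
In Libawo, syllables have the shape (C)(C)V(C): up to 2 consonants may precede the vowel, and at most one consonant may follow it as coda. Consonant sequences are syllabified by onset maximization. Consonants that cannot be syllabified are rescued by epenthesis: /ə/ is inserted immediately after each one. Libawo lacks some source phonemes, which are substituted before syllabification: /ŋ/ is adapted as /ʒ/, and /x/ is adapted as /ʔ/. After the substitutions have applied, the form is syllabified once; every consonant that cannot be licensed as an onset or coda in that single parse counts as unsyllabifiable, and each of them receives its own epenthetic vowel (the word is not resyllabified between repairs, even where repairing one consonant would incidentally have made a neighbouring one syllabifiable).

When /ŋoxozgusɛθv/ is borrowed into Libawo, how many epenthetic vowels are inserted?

After substitution the input is /ʒoʔozgusɛθv/.
The unsyllabifiable consonants are /v/; each receives one epenthetic vowel.

1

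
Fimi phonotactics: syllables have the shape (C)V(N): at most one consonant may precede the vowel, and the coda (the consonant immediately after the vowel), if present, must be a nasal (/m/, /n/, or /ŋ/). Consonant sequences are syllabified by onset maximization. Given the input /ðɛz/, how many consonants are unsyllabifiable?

Syllabifying with onset maximization leaves /z/ stranded (only a nasal (/m/, /n/, or /ŋ/) is licensed in coda position; onsets are limited to one consonant).

1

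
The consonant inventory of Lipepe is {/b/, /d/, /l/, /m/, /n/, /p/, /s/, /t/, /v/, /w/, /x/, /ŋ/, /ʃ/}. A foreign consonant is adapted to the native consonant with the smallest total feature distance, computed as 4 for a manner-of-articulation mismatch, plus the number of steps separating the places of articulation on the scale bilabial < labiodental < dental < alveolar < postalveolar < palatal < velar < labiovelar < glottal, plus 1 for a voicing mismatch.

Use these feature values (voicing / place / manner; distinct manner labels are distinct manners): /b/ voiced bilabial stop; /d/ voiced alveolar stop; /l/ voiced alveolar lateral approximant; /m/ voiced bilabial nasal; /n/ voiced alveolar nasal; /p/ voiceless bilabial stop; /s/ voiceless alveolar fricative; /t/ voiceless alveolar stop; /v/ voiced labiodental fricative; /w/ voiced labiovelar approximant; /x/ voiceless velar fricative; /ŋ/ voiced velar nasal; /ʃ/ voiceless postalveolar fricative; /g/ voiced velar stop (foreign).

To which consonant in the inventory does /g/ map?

/d/ is closest: same manner (stop), place distance 3 (velar→alveolar), same voicing; total 3. Next closest is /t/ at distance 4.

d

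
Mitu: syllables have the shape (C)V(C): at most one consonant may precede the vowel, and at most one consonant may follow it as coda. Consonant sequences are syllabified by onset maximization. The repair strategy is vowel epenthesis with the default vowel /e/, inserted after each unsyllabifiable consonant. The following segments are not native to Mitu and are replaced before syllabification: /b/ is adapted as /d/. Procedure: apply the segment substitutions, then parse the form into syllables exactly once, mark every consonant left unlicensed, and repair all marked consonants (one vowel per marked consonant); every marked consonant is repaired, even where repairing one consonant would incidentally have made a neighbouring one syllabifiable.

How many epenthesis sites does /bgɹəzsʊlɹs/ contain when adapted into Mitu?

4

After substitution the input is /dgɹəzsʊlɹs/.
The unsyllabifiable consonants are /d/, /g/, /ɹ/, /s/; each receives one epenthetic vowel.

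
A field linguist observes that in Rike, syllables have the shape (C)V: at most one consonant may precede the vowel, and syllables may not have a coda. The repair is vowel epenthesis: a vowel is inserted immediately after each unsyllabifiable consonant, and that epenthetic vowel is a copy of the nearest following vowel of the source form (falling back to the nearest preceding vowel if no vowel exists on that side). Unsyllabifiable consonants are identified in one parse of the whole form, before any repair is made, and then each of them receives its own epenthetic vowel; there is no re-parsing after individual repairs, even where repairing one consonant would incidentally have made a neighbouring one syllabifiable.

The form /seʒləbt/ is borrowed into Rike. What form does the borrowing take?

Syllabifying with onset maximization leaves /ʒ/, /b/, /t/ stranded (no codas are permitted; onsets are limited to one consonant).
Inserting the epenthetic vowel yields /ʒ/ → /ʒə/, /b/ → /bə/, /t/ → /tə/.

seʒələbətə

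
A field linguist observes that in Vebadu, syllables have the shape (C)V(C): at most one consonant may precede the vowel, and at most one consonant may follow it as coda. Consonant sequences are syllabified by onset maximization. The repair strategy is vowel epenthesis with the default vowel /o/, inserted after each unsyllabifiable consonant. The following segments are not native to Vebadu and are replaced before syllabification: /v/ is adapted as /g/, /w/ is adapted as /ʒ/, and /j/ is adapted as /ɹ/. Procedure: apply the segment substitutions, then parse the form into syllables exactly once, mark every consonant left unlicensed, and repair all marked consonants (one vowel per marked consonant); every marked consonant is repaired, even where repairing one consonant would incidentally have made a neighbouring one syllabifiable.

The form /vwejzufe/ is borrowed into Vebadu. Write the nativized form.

Substitution: /v/ → /g/, /w/ → /ʒ/, /j/ → /ɹ/, giving /gʒeɹzufe/.
Syllabifying with onset maximization leaves /g/ stranded (at most one coda consonant is licensed; onsets are limited to one consonant).
Epenthesis after each stranded consonant: /g/ → /go/.

goʒeɹzufe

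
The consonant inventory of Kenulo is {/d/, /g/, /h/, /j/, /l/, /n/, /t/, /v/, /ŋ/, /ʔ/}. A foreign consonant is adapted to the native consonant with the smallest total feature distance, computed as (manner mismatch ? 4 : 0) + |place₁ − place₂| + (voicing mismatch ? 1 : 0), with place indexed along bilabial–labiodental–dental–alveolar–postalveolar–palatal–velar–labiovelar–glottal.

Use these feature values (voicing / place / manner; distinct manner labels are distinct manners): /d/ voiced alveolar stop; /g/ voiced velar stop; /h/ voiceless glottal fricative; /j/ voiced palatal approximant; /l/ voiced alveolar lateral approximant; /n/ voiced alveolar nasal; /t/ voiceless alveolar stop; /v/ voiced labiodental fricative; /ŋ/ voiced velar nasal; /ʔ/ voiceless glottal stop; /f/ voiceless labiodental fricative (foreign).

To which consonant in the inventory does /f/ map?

/v/ is closest: same manner (fricative), place distance 0 (labiodental→labiodental), voicing differs (+1); total 1. Next closest is /t/ at distance 6.

v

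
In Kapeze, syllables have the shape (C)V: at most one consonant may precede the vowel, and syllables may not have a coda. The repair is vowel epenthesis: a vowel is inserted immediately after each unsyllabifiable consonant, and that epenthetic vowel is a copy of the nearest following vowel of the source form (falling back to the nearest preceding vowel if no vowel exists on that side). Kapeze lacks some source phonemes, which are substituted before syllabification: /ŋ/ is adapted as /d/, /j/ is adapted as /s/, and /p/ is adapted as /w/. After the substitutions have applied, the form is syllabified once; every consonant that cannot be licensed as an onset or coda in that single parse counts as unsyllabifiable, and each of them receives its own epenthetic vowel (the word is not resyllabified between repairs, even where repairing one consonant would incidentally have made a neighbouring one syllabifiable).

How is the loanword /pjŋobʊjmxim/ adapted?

wosodobʊsimiximi

Substitution: /p/ → /w/, /j/ → /s/, /ŋ/ → /d/, giving /wsdobʊsmxim/.
Syllabifying with onset maximization leaves /w/, /s/, /s/, /m/, /m/ stranded (no codas are permitted; onsets are limited to one consonant).
Inserting the epenthetic vowel yields /w/ → /wo/, /s/ → /so/, /s/ → /si/, /m/ → /mi/, /m/ → /mi/.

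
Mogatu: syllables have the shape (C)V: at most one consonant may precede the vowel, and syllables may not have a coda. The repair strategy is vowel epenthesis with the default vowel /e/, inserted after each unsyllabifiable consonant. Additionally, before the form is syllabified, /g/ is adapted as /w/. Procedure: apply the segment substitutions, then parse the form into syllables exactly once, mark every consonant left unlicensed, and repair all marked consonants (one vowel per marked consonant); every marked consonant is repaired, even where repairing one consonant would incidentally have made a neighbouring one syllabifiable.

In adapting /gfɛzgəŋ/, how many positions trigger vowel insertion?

After substitution the input is /wfɛzwəŋ/.
The unsyllabifiable consonants are /w/, /z/, /ŋ/; each receives one epenthetic vowel.

3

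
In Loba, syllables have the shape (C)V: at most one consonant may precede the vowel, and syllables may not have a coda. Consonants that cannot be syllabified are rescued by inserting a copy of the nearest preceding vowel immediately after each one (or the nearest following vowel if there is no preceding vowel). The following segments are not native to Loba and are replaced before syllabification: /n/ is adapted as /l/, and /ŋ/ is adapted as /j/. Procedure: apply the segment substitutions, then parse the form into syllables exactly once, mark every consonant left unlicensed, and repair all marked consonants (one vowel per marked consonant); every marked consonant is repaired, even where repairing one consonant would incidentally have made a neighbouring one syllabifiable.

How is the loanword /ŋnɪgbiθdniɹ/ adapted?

jɪlɪgɪbiθidiliɹi

Substitution: /ŋ/ → /j/, /n/ → /l/, giving /jlɪgbiθdliɹ/.
Under (C)V, the unsyllabifiable consonants are /j/, /g/, /θ/, /d/, /ɹ/ (no codas are permitted; onsets are limited to one consonant).
Each unlicensed consonant becomes the onset of a new syllable: /j/ → /jɪ/, /g/ → /gɪ/, /θ/ → /θi/, /d/ → /di/, /ɹ/ → /ɹi/.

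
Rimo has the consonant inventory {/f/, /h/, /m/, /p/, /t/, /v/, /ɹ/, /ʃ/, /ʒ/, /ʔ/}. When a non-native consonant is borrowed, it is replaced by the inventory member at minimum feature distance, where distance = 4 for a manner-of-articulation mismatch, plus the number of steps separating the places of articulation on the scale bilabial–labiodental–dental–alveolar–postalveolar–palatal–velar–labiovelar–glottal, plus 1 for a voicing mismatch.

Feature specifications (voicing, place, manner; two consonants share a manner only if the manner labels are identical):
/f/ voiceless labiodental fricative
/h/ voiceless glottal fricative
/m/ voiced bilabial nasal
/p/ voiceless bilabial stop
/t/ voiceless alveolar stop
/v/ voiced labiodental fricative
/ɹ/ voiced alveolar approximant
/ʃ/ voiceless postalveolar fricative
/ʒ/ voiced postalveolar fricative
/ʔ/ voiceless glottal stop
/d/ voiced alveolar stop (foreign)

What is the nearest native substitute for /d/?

t

/t/ is closest: same manner (stop), place distance 0 (alveolar→alveolar), voicing differs (+1); total 1. Next closest is /p/ at distance 4.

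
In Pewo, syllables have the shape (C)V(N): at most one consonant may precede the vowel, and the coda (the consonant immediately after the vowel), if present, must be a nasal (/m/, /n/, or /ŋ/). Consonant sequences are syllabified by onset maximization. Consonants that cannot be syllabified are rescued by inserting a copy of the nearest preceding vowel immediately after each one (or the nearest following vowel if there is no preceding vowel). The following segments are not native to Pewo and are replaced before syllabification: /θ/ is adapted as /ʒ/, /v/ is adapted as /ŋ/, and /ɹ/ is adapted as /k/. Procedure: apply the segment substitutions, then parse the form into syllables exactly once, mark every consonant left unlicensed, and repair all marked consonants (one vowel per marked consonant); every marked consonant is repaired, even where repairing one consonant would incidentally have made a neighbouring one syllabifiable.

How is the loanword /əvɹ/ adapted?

əŋkə

Substitution: /v/ → /ŋ/, /ɹ/ → /k/, giving /əŋk/.
The consonants /k/ cannot be parsed into a legal (C)V(N) syllable (only a nasal (/m/, /n/, or /ŋ/) is licensed in coda position; onsets are limited to one consonant).
Inserting the epenthetic vowel yields /k/ → /kə/.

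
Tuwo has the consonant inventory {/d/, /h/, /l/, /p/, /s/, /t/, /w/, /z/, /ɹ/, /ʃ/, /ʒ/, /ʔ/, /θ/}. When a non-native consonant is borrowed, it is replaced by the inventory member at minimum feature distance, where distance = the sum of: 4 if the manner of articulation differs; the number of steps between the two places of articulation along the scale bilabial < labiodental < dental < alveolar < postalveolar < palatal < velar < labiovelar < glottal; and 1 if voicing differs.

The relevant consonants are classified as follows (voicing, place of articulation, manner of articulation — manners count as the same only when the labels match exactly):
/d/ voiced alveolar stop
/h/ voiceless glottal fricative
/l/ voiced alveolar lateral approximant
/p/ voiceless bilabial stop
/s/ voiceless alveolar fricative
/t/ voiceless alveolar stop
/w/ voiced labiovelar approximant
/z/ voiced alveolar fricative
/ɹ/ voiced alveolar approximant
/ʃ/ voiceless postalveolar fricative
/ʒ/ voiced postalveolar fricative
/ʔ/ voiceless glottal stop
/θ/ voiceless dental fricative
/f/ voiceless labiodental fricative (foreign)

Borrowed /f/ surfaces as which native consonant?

/θ/ is closest: same manner (fricative), place distance 1 (labiodental→dental), same voicing; total 1. Next closest is /s/ at distance 2.

θ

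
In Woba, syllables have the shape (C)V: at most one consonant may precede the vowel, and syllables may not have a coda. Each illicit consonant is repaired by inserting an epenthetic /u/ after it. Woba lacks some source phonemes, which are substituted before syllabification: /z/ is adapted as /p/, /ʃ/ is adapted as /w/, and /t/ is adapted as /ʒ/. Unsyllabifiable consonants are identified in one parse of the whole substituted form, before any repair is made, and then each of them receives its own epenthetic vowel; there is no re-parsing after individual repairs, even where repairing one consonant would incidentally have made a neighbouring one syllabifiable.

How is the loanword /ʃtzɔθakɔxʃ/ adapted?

wuʒupɔθakɔxuwu

Substitution: /ʃ/ → /w/, /t/ → /ʒ/, /z/ → /p/, giving /wʒpɔθakɔxw/.
The consonants /w/, /ʒ/, /x/, /w/ cannot be parsed into a legal (C)V syllable (no codas are permitted; onsets are limited to one consonant).
Each unlicensed consonant becomes the onset of a new syllable: /w/ → /wu/, /ʒ/ → /ʒu/, /x/ → /xu/, /w/ → /wu/.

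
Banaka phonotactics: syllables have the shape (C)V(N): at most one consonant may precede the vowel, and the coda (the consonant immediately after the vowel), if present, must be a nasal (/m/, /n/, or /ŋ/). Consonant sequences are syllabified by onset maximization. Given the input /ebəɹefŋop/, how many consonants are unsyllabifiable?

Syllabifying with onset maximization leaves /f/, /p/ stranded (only a nasal (/m/, /n/, or /ŋ/) is licensed in coda position; onsets are limited to one consonant).

2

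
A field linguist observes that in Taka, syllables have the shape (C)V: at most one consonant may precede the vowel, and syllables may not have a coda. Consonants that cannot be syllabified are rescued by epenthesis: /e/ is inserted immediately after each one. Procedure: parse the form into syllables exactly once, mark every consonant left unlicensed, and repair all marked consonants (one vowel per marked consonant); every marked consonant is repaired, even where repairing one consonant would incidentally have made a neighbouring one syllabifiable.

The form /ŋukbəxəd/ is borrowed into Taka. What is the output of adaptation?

Syllabifying with onset maximization leaves /k/, /d/ stranded (no codas are permitted; onsets are limited to one consonant).
Inserting the epenthetic vowel yields /k/ → /ke/, /d/ → /de/.

ŋukebəxəde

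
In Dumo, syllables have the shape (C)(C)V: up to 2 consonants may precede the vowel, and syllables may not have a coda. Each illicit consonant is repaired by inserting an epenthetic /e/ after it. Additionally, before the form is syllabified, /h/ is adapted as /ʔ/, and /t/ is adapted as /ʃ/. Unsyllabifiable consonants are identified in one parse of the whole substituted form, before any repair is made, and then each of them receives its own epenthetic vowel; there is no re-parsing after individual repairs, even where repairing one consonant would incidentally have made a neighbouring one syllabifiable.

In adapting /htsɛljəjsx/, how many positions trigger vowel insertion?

After substitution the input is /ʔʃsɛljəjsx/.
The unsyllabifiable consonants are /ʔ/, /j/, /s/, /x/; each receives one epenthetic vowel.

4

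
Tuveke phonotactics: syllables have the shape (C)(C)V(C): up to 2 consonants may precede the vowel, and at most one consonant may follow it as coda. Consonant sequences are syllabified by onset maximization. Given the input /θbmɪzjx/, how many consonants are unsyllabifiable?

Under (C)(C)V(C), the unsyllabifiable consonants are /θ/, /j/, /x/ (at most one coda consonant is licensed; onsets may contain at most 2 consonants).

3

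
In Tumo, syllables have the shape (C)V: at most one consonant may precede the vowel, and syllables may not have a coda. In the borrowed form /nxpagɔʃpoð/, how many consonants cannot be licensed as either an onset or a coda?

The consonants /n/, /x/, /ʃ/, /ð/ cannot be parsed into a legal (C)V syllable (no codas are permitted; onsets are limited to one consonant).

4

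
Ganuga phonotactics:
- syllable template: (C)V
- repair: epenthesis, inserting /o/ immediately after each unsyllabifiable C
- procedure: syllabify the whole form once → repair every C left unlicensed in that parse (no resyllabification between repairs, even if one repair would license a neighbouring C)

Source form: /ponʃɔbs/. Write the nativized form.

Syllabifying with onset maximization leaves /n/, /b/, /s/ stranded (no codas are permitted; onsets are limited to one consonant).
Each unlicensed consonant becomes the onset of a new syllable: /n/ → /no/, /b/ → /bo/, /s/ → /so/.

ponoʃɔboso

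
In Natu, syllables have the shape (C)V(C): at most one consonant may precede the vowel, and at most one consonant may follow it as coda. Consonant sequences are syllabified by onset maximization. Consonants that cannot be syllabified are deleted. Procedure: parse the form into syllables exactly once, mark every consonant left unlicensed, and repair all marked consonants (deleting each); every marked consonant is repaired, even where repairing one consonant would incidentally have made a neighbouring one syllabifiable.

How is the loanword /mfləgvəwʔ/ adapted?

ləgvəw

Under (C)V(C), the unsyllabifiable consonants are /m/, /f/, /ʔ/ (at most one coda consonant is licensed; onsets are limited to one consonant).
Each unlicensed consonant is deleted: /m/, /f/, /ʔ/.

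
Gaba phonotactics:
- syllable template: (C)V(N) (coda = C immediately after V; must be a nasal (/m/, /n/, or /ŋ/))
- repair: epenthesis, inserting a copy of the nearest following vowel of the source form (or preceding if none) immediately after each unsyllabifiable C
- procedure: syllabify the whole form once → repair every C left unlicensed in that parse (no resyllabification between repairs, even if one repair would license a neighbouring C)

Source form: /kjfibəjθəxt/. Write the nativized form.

kijifibəjəθəxətə

Under (C)V(N), the unsyllabifiable consonants are /k/, /j/, /j/, /x/, /t/ (only a nasal (/m/, /n/, or /ŋ/) is licensed in coda position; onsets are limited to one consonant).
Each unlicensed consonant becomes the onset of a new syllable: /k/ → /ki/, /j/ → /ji/, /j/ → /jə/, /x/ → /xə/, /t/ → /tə/.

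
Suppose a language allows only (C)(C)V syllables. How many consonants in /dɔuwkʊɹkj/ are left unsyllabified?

Under (C)(C)V, the unsyllabifiable consonants are /ɹ/, /k/, /j/ (no codas are permitted; onsets may contain at most 2 consonants).

3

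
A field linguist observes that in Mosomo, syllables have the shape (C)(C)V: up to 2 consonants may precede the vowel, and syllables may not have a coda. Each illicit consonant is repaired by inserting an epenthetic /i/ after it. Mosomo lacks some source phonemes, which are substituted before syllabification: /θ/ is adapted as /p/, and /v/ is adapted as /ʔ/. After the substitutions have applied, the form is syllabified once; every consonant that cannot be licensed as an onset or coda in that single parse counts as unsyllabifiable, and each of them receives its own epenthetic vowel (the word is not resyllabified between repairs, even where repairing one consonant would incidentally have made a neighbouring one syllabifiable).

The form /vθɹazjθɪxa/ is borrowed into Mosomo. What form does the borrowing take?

Substitution: /v/ → /ʔ/, /θ/ → /p/, giving /ʔpɹazjpɪxa/.
Under (C)(C)V, the unsyllabifiable consonants are /ʔ/, /z/ (no codas are permitted; onsets may contain at most 2 consonants).
Each unlicensed consonant becomes the onset of a new syllable: /ʔ/ → /ʔi/, /z/ → /zi/.

ʔipɹazijpɪxa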